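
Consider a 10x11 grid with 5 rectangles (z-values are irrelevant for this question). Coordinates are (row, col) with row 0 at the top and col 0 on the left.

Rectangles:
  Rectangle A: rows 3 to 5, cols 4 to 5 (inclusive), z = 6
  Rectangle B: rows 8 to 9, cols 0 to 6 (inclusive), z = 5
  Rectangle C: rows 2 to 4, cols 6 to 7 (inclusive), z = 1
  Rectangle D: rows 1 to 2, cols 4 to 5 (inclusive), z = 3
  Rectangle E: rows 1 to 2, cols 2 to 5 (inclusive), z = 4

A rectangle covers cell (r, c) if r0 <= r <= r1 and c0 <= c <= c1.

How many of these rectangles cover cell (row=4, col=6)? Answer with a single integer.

Check cell (4,6):
  A: rows 3-5 cols 4-5 -> outside (col miss)
  B: rows 8-9 cols 0-6 -> outside (row miss)
  C: rows 2-4 cols 6-7 -> covers
  D: rows 1-2 cols 4-5 -> outside (row miss)
  E: rows 1-2 cols 2-5 -> outside (row miss)
Count covering = 1

Answer: 1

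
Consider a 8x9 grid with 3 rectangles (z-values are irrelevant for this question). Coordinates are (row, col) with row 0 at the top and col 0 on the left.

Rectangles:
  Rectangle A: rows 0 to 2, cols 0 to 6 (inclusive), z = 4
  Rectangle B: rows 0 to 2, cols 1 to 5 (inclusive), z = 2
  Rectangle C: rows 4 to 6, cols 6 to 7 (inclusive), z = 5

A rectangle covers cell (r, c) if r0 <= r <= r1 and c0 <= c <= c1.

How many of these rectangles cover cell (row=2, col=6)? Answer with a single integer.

Check cell (2,6):
  A: rows 0-2 cols 0-6 -> covers
  B: rows 0-2 cols 1-5 -> outside (col miss)
  C: rows 4-6 cols 6-7 -> outside (row miss)
Count covering = 1

Answer: 1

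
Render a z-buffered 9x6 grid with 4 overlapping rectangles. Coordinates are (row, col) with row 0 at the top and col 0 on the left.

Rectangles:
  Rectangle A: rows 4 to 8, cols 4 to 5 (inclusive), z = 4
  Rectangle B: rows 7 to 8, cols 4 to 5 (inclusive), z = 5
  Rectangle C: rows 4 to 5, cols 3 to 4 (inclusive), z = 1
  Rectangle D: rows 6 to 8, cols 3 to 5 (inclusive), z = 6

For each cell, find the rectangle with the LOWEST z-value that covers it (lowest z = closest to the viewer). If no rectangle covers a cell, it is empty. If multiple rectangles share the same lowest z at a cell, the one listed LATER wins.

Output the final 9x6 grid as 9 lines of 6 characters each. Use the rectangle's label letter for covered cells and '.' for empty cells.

......
......
......
......
...CCA
...CCA
...DAA
...DAA
...DAA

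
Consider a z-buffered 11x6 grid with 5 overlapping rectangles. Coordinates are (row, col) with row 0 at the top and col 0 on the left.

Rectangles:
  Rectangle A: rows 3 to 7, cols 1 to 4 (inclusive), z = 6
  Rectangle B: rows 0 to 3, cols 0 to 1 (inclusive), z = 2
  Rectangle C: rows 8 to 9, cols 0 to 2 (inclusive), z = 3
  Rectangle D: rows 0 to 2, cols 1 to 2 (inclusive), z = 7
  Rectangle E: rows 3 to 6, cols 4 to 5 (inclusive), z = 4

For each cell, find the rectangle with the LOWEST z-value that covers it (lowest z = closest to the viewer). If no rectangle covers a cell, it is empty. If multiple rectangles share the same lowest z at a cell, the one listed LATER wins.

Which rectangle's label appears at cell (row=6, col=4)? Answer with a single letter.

Check cell (6,4):
  A: rows 3-7 cols 1-4 z=6 -> covers; best now A (z=6)
  B: rows 0-3 cols 0-1 -> outside (row miss)
  C: rows 8-9 cols 0-2 -> outside (row miss)
  D: rows 0-2 cols 1-2 -> outside (row miss)
  E: rows 3-6 cols 4-5 z=4 -> covers; best now E (z=4)
Winner: E at z=4

Answer: E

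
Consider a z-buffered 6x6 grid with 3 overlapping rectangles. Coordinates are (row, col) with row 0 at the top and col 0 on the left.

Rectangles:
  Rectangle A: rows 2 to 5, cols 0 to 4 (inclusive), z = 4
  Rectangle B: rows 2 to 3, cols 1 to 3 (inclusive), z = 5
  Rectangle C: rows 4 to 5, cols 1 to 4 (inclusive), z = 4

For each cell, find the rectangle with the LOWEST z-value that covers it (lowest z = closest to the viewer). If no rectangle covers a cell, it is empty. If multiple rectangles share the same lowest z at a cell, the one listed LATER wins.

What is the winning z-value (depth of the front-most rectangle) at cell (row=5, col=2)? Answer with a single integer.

Answer: 4

Derivation:
Check cell (5,2):
  A: rows 2-5 cols 0-4 z=4 -> covers; best now A (z=4)
  B: rows 2-3 cols 1-3 -> outside (row miss)
  C: rows 4-5 cols 1-4 z=4 -> covers; best now C (z=4)
Winner: C at z=4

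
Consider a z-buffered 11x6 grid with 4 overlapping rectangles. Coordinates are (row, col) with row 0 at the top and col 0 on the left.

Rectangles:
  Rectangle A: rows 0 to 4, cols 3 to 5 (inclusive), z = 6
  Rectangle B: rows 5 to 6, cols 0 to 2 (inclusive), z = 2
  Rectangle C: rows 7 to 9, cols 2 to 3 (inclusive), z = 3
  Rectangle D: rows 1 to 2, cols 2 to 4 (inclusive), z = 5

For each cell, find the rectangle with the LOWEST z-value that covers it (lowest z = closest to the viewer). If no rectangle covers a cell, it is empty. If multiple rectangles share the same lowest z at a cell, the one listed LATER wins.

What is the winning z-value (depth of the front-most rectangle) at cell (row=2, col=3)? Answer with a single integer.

Check cell (2,3):
  A: rows 0-4 cols 3-5 z=6 -> covers; best now A (z=6)
  B: rows 5-6 cols 0-2 -> outside (row miss)
  C: rows 7-9 cols 2-3 -> outside (row miss)
  D: rows 1-2 cols 2-4 z=5 -> covers; best now D (z=5)
Winner: D at z=5

Answer: 5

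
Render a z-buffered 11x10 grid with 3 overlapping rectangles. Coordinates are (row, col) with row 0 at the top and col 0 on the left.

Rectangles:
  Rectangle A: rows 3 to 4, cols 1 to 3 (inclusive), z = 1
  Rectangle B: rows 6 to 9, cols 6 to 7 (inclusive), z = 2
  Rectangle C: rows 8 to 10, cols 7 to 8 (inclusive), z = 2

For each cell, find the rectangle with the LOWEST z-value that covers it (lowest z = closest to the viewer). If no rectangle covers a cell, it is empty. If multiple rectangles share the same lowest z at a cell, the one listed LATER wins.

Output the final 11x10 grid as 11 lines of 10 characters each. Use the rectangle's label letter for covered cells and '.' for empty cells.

..........
..........
..........
.AAA......
.AAA......
..........
......BB..
......BB..
......BCC.
......BCC.
.......CC.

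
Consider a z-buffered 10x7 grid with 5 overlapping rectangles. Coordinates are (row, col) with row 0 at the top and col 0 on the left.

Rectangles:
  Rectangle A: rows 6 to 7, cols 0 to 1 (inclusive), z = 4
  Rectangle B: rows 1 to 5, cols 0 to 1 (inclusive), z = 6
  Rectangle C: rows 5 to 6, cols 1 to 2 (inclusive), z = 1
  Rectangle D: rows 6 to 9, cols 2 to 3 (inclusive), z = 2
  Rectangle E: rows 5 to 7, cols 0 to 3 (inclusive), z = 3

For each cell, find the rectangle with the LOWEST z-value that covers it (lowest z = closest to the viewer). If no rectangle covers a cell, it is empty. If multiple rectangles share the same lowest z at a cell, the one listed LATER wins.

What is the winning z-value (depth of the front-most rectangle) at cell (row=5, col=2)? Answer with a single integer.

Answer: 1

Derivation:
Check cell (5,2):
  A: rows 6-7 cols 0-1 -> outside (row miss)
  B: rows 1-5 cols 0-1 -> outside (col miss)
  C: rows 5-6 cols 1-2 z=1 -> covers; best now C (z=1)
  D: rows 6-9 cols 2-3 -> outside (row miss)
  E: rows 5-7 cols 0-3 z=3 -> covers; best now C (z=1)
Winner: C at z=1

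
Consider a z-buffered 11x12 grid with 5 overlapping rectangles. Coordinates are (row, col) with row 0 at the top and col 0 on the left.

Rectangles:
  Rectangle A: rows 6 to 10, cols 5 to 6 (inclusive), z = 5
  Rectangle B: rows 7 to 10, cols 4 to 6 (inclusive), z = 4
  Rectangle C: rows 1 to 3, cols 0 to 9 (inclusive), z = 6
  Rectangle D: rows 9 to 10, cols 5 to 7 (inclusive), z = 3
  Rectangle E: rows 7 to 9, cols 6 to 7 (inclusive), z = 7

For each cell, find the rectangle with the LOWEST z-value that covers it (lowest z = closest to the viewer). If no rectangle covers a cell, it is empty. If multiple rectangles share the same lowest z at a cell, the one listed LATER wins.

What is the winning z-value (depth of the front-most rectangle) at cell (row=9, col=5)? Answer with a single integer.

Check cell (9,5):
  A: rows 6-10 cols 5-6 z=5 -> covers; best now A (z=5)
  B: rows 7-10 cols 4-6 z=4 -> covers; best now B (z=4)
  C: rows 1-3 cols 0-9 -> outside (row miss)
  D: rows 9-10 cols 5-7 z=3 -> covers; best now D (z=3)
  E: rows 7-9 cols 6-7 -> outside (col miss)
Winner: D at z=3

Answer: 3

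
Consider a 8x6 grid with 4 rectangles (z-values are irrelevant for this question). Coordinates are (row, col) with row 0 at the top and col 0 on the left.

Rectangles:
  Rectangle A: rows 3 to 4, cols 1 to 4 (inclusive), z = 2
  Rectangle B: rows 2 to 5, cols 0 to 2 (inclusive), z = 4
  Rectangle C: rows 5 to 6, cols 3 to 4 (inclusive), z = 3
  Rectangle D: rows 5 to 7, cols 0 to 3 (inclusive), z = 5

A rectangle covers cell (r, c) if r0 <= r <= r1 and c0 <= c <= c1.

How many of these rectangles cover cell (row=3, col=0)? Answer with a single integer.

Answer: 1

Derivation:
Check cell (3,0):
  A: rows 3-4 cols 1-4 -> outside (col miss)
  B: rows 2-5 cols 0-2 -> covers
  C: rows 5-6 cols 3-4 -> outside (row miss)
  D: rows 5-7 cols 0-3 -> outside (row miss)
Count covering = 1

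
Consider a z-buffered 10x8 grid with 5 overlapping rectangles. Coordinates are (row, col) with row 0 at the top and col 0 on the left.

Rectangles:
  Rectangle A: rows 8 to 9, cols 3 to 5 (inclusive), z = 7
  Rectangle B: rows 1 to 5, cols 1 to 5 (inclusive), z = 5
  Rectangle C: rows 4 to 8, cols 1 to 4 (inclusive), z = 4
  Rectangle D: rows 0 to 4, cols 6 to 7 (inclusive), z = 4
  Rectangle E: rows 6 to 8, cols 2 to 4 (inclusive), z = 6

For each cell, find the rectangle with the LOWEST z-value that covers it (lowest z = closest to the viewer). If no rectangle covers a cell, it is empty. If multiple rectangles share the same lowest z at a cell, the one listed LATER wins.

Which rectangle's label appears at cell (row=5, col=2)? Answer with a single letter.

Answer: C

Derivation:
Check cell (5,2):
  A: rows 8-9 cols 3-5 -> outside (row miss)
  B: rows 1-5 cols 1-5 z=5 -> covers; best now B (z=5)
  C: rows 4-8 cols 1-4 z=4 -> covers; best now C (z=4)
  D: rows 0-4 cols 6-7 -> outside (row miss)
  E: rows 6-8 cols 2-4 -> outside (row miss)
Winner: C at z=4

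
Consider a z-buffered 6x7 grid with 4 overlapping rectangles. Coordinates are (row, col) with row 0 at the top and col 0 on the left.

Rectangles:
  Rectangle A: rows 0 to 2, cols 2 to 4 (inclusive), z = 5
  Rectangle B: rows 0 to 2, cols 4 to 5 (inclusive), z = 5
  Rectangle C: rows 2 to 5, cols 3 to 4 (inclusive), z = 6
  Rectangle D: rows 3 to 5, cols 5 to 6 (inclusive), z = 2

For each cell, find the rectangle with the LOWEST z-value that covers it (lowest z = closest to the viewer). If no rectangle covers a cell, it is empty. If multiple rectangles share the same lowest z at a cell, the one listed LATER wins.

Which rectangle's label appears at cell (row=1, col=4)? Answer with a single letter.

Answer: B

Derivation:
Check cell (1,4):
  A: rows 0-2 cols 2-4 z=5 -> covers; best now A (z=5)
  B: rows 0-2 cols 4-5 z=5 -> covers; best now B (z=5)
  C: rows 2-5 cols 3-4 -> outside (row miss)
  D: rows 3-5 cols 5-6 -> outside (row miss)
Winner: B at z=5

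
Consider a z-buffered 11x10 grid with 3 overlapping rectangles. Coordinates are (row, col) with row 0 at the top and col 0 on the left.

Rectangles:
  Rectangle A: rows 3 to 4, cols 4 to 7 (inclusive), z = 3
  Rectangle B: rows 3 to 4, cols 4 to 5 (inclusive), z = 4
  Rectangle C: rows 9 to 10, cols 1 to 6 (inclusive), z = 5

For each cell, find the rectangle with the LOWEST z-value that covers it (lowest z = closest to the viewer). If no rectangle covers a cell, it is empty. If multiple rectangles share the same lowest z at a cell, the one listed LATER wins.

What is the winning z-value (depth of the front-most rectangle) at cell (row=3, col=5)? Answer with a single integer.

Check cell (3,5):
  A: rows 3-4 cols 4-7 z=3 -> covers; best now A (z=3)
  B: rows 3-4 cols 4-5 z=4 -> covers; best now A (z=3)
  C: rows 9-10 cols 1-6 -> outside (row miss)
Winner: A at z=3

Answer: 3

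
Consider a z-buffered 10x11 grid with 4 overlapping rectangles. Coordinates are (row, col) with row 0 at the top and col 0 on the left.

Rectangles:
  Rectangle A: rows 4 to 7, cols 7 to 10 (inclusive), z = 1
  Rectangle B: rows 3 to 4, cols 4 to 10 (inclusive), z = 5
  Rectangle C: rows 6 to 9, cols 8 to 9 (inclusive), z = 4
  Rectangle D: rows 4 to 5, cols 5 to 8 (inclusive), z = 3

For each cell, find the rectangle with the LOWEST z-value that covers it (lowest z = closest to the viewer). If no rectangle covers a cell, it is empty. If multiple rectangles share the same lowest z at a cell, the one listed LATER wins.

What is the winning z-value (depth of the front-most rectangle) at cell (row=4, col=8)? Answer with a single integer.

Answer: 1

Derivation:
Check cell (4,8):
  A: rows 4-7 cols 7-10 z=1 -> covers; best now A (z=1)
  B: rows 3-4 cols 4-10 z=5 -> covers; best now A (z=1)
  C: rows 6-9 cols 8-9 -> outside (row miss)
  D: rows 4-5 cols 5-8 z=3 -> covers; best now A (z=1)
Winner: A at z=1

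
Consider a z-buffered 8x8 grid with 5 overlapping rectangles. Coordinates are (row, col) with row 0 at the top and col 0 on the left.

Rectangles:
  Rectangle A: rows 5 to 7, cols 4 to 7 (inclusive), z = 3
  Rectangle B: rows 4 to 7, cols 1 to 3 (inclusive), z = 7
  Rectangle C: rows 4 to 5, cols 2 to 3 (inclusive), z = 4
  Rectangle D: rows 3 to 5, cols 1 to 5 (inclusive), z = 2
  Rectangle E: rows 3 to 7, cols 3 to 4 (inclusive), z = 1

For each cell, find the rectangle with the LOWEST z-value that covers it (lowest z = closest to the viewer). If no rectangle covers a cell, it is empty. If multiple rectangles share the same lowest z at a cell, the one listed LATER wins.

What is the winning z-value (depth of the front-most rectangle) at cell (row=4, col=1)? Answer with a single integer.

Check cell (4,1):
  A: rows 5-7 cols 4-7 -> outside (row miss)
  B: rows 4-7 cols 1-3 z=7 -> covers; best now B (z=7)
  C: rows 4-5 cols 2-3 -> outside (col miss)
  D: rows 3-5 cols 1-5 z=2 -> covers; best now D (z=2)
  E: rows 3-7 cols 3-4 -> outside (col miss)
Winner: D at z=2

Answer: 2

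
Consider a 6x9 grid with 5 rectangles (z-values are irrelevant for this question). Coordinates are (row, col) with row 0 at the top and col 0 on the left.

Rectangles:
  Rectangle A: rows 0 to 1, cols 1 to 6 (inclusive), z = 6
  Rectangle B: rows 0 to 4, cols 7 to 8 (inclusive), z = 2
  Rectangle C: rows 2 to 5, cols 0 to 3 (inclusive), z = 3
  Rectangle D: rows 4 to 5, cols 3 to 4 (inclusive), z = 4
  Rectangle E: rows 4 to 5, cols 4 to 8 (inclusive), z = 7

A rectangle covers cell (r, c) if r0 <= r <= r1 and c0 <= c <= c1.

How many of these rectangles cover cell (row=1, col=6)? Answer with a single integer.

Answer: 1

Derivation:
Check cell (1,6):
  A: rows 0-1 cols 1-6 -> covers
  B: rows 0-4 cols 7-8 -> outside (col miss)
  C: rows 2-5 cols 0-3 -> outside (row miss)
  D: rows 4-5 cols 3-4 -> outside (row miss)
  E: rows 4-5 cols 4-8 -> outside (row miss)
Count covering = 1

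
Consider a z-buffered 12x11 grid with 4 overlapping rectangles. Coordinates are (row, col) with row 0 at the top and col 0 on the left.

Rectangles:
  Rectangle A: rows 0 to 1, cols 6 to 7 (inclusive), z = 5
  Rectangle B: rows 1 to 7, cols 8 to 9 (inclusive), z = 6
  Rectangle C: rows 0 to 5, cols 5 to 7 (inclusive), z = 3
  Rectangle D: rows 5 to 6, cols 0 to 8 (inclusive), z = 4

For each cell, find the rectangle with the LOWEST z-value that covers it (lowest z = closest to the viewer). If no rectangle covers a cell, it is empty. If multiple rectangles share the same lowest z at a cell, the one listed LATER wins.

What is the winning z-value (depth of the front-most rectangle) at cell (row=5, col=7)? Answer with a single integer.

Check cell (5,7):
  A: rows 0-1 cols 6-7 -> outside (row miss)
  B: rows 1-7 cols 8-9 -> outside (col miss)
  C: rows 0-5 cols 5-7 z=3 -> covers; best now C (z=3)
  D: rows 5-6 cols 0-8 z=4 -> covers; best now C (z=3)
Winner: C at z=3

Answer: 3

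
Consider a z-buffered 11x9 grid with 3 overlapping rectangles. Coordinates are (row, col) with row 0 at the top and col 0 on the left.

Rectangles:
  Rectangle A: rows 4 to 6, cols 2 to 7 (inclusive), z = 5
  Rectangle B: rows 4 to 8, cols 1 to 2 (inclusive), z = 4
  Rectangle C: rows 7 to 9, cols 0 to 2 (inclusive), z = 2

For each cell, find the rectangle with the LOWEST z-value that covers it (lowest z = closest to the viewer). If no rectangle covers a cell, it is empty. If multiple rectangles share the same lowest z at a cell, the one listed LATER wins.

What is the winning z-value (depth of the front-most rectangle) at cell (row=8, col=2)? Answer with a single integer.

Answer: 2

Derivation:
Check cell (8,2):
  A: rows 4-6 cols 2-7 -> outside (row miss)
  B: rows 4-8 cols 1-2 z=4 -> covers; best now B (z=4)
  C: rows 7-9 cols 0-2 z=2 -> covers; best now C (z=2)
Winner: C at z=2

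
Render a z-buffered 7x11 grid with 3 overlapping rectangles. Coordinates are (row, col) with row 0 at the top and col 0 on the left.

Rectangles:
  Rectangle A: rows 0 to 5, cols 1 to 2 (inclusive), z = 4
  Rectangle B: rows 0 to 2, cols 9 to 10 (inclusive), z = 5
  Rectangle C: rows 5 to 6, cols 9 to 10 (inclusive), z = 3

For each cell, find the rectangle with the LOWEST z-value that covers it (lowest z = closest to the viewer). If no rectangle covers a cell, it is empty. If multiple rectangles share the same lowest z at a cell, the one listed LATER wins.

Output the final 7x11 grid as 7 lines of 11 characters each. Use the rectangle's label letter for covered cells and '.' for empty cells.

.AA......BB
.AA......BB
.AA......BB
.AA........
.AA........
.AA......CC
.........CC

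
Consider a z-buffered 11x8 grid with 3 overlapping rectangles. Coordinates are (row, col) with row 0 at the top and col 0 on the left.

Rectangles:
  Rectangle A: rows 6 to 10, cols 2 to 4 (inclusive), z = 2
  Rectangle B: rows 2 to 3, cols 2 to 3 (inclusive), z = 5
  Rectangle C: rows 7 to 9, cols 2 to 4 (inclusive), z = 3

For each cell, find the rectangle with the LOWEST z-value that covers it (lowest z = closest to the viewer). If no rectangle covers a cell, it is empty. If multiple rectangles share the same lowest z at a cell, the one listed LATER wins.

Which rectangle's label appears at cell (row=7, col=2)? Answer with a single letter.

Check cell (7,2):
  A: rows 6-10 cols 2-4 z=2 -> covers; best now A (z=2)
  B: rows 2-3 cols 2-3 -> outside (row miss)
  C: rows 7-9 cols 2-4 z=3 -> covers; best now A (z=2)
Winner: A at z=2

Answer: A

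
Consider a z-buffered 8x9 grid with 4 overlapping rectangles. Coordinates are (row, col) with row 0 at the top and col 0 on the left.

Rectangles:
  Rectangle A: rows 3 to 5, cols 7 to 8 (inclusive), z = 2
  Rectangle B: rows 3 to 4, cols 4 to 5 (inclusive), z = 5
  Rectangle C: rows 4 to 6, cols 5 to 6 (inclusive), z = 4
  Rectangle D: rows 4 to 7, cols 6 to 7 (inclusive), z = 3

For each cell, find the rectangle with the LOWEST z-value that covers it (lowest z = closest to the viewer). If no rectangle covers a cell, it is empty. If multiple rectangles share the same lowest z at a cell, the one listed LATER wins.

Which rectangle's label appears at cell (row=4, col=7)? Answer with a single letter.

Answer: A

Derivation:
Check cell (4,7):
  A: rows 3-5 cols 7-8 z=2 -> covers; best now A (z=2)
  B: rows 3-4 cols 4-5 -> outside (col miss)
  C: rows 4-6 cols 5-6 -> outside (col miss)
  D: rows 4-7 cols 6-7 z=3 -> covers; best now A (z=2)
Winner: A at z=2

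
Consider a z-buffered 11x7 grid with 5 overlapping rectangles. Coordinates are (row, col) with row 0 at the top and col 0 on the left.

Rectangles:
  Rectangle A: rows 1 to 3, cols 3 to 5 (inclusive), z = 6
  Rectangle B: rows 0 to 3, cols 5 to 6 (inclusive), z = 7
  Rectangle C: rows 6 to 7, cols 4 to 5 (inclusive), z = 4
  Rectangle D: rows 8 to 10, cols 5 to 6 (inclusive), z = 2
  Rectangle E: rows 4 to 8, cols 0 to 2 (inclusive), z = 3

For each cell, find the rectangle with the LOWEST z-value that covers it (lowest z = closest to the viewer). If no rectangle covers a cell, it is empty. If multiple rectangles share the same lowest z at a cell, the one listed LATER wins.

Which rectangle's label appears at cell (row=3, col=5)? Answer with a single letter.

Answer: A

Derivation:
Check cell (3,5):
  A: rows 1-3 cols 3-5 z=6 -> covers; best now A (z=6)
  B: rows 0-3 cols 5-6 z=7 -> covers; best now A (z=6)
  C: rows 6-7 cols 4-5 -> outside (row miss)
  D: rows 8-10 cols 5-6 -> outside (row miss)
  E: rows 4-8 cols 0-2 -> outside (row miss)
Winner: A at z=6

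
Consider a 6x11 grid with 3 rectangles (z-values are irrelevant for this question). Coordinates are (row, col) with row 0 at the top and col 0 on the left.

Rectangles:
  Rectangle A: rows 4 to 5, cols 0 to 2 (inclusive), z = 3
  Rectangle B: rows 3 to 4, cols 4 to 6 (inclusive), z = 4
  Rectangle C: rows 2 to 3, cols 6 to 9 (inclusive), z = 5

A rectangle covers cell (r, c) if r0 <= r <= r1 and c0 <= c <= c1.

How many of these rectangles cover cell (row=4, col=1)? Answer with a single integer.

Check cell (4,1):
  A: rows 4-5 cols 0-2 -> covers
  B: rows 3-4 cols 4-6 -> outside (col miss)
  C: rows 2-3 cols 6-9 -> outside (row miss)
Count covering = 1

Answer: 1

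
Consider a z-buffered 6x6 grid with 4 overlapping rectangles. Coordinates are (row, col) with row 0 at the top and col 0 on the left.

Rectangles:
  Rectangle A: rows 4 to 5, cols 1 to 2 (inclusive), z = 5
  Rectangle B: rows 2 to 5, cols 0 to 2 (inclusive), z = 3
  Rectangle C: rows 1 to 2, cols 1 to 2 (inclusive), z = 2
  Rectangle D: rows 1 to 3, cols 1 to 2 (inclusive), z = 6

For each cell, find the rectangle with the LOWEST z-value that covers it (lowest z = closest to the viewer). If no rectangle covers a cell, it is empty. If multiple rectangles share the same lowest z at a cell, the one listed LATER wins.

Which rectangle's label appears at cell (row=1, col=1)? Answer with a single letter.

Answer: C

Derivation:
Check cell (1,1):
  A: rows 4-5 cols 1-2 -> outside (row miss)
  B: rows 2-5 cols 0-2 -> outside (row miss)
  C: rows 1-2 cols 1-2 z=2 -> covers; best now C (z=2)
  D: rows 1-3 cols 1-2 z=6 -> covers; best now C (z=2)
Winner: C at z=2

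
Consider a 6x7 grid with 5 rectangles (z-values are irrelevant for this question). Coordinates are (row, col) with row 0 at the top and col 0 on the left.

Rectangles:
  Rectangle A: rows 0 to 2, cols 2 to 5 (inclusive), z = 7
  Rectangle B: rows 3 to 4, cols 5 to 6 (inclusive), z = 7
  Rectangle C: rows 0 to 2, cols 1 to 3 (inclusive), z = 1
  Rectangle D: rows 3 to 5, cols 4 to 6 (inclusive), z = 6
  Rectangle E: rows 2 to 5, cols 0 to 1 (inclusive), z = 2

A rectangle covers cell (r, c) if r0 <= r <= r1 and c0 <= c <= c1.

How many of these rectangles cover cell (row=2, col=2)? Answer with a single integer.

Answer: 2

Derivation:
Check cell (2,2):
  A: rows 0-2 cols 2-5 -> covers
  B: rows 3-4 cols 5-6 -> outside (row miss)
  C: rows 0-2 cols 1-3 -> covers
  D: rows 3-5 cols 4-6 -> outside (row miss)
  E: rows 2-5 cols 0-1 -> outside (col miss)
Count covering = 2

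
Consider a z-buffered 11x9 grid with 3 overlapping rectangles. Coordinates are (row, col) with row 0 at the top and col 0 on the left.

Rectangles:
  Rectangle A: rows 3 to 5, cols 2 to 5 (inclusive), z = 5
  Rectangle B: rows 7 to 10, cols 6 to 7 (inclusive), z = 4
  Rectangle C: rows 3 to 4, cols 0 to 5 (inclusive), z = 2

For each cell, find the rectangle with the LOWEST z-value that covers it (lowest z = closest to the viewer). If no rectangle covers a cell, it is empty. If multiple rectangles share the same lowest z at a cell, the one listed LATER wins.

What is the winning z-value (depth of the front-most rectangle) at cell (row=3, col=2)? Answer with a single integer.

Check cell (3,2):
  A: rows 3-5 cols 2-5 z=5 -> covers; best now A (z=5)
  B: rows 7-10 cols 6-7 -> outside (row miss)
  C: rows 3-4 cols 0-5 z=2 -> covers; best now C (z=2)
Winner: C at z=2

Answer: 2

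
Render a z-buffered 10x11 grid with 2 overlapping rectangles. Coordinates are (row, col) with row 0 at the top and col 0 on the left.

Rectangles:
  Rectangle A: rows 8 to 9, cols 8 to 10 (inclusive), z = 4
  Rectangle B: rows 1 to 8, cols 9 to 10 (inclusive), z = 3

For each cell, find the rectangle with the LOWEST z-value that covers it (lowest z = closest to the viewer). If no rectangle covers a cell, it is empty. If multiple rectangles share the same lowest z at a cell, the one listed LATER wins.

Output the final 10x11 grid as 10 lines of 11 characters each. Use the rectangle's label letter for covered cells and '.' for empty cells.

...........
.........BB
.........BB
.........BB
.........BB
.........BB
.........BB
.........BB
........ABB
........AAA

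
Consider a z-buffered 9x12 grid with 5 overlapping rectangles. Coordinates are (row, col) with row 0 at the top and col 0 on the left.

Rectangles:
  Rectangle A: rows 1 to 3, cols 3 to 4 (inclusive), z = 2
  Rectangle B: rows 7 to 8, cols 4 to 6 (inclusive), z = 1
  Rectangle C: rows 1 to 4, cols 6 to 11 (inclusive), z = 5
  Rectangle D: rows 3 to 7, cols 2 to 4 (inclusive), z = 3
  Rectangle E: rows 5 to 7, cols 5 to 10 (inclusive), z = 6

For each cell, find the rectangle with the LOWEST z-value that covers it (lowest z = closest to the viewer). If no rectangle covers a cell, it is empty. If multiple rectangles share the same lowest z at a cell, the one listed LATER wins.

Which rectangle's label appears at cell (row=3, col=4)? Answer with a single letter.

Answer: A

Derivation:
Check cell (3,4):
  A: rows 1-3 cols 3-4 z=2 -> covers; best now A (z=2)
  B: rows 7-8 cols 4-6 -> outside (row miss)
  C: rows 1-4 cols 6-11 -> outside (col miss)
  D: rows 3-7 cols 2-4 z=3 -> covers; best now A (z=2)
  E: rows 5-7 cols 5-10 -> outside (row miss)
Winner: A at z=2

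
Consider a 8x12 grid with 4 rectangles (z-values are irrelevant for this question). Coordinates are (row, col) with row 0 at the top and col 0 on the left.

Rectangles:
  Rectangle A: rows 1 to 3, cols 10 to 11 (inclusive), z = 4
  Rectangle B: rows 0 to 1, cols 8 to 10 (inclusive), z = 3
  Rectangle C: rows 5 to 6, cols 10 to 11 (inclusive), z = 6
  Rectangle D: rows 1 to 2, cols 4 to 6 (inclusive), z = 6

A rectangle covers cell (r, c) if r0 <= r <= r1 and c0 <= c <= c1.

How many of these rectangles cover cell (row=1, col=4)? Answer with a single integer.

Answer: 1

Derivation:
Check cell (1,4):
  A: rows 1-3 cols 10-11 -> outside (col miss)
  B: rows 0-1 cols 8-10 -> outside (col miss)
  C: rows 5-6 cols 10-11 -> outside (row miss)
  D: rows 1-2 cols 4-6 -> covers
Count covering = 1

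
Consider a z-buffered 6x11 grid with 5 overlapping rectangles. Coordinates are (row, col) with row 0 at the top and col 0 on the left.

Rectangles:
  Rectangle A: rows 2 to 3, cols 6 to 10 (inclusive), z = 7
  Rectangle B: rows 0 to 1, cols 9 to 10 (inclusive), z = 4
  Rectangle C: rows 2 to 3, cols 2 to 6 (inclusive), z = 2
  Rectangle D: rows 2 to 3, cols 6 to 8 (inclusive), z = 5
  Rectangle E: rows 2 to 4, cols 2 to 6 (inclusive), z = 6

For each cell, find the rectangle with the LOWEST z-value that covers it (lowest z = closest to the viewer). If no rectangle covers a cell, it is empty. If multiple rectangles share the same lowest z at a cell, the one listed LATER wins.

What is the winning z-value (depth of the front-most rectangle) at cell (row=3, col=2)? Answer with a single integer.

Check cell (3,2):
  A: rows 2-3 cols 6-10 -> outside (col miss)
  B: rows 0-1 cols 9-10 -> outside (row miss)
  C: rows 2-3 cols 2-6 z=2 -> covers; best now C (z=2)
  D: rows 2-3 cols 6-8 -> outside (col miss)
  E: rows 2-4 cols 2-6 z=6 -> covers; best now C (z=2)
Winner: C at z=2

Answer: 2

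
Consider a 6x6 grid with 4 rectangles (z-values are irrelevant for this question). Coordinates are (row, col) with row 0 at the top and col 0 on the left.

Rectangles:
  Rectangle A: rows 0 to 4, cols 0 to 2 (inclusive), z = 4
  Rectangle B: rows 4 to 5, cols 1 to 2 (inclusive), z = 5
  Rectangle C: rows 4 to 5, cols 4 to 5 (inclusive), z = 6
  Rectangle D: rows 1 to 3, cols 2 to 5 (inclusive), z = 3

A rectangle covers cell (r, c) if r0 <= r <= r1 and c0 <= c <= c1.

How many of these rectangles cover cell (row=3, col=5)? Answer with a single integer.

Answer: 1

Derivation:
Check cell (3,5):
  A: rows 0-4 cols 0-2 -> outside (col miss)
  B: rows 4-5 cols 1-2 -> outside (row miss)
  C: rows 4-5 cols 4-5 -> outside (row miss)
  D: rows 1-3 cols 2-5 -> covers
Count covering = 1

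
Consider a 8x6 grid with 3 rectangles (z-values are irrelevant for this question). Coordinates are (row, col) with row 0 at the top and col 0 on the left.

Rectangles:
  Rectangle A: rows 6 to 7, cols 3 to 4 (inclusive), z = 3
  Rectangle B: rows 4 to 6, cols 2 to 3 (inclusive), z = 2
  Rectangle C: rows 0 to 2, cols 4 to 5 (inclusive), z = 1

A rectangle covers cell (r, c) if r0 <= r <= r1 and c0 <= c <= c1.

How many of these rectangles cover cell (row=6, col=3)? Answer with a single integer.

Check cell (6,3):
  A: rows 6-7 cols 3-4 -> covers
  B: rows 4-6 cols 2-3 -> covers
  C: rows 0-2 cols 4-5 -> outside (row miss)
Count covering = 2

Answer: 2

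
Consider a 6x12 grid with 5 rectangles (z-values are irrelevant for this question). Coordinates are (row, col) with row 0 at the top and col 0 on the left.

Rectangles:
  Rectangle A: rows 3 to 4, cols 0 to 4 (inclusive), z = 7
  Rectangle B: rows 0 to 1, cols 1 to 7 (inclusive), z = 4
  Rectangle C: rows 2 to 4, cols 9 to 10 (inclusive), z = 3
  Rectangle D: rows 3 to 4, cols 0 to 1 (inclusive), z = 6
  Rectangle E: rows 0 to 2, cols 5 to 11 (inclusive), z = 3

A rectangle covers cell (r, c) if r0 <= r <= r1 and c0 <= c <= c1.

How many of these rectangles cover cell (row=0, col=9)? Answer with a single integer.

Answer: 1

Derivation:
Check cell (0,9):
  A: rows 3-4 cols 0-4 -> outside (row miss)
  B: rows 0-1 cols 1-7 -> outside (col miss)
  C: rows 2-4 cols 9-10 -> outside (row miss)
  D: rows 3-4 cols 0-1 -> outside (row miss)
  E: rows 0-2 cols 5-11 -> covers
Count covering = 1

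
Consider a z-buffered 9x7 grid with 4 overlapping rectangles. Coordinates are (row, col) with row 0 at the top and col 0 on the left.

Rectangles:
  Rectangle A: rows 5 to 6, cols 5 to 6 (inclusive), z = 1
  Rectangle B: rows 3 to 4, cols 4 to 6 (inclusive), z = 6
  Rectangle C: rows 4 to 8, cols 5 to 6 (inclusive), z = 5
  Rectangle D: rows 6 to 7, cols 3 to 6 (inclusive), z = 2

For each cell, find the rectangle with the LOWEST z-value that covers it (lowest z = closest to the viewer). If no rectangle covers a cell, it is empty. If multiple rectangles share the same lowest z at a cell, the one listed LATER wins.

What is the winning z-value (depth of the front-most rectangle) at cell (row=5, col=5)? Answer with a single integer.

Answer: 1

Derivation:
Check cell (5,5):
  A: rows 5-6 cols 5-6 z=1 -> covers; best now A (z=1)
  B: rows 3-4 cols 4-6 -> outside (row miss)
  C: rows 4-8 cols 5-6 z=5 -> covers; best now A (z=1)
  D: rows 6-7 cols 3-6 -> outside (row miss)
Winner: A at z=1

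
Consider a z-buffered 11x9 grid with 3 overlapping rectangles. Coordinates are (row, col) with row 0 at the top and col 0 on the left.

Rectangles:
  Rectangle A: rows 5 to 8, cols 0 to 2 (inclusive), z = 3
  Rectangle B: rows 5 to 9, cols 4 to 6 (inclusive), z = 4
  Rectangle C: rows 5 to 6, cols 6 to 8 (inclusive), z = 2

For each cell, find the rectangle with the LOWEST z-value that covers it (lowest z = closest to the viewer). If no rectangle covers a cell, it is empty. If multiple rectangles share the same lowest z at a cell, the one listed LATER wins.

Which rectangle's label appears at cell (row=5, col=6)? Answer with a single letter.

Check cell (5,6):
  A: rows 5-8 cols 0-2 -> outside (col miss)
  B: rows 5-9 cols 4-6 z=4 -> covers; best now B (z=4)
  C: rows 5-6 cols 6-8 z=2 -> covers; best now C (z=2)
Winner: C at z=2

Answer: C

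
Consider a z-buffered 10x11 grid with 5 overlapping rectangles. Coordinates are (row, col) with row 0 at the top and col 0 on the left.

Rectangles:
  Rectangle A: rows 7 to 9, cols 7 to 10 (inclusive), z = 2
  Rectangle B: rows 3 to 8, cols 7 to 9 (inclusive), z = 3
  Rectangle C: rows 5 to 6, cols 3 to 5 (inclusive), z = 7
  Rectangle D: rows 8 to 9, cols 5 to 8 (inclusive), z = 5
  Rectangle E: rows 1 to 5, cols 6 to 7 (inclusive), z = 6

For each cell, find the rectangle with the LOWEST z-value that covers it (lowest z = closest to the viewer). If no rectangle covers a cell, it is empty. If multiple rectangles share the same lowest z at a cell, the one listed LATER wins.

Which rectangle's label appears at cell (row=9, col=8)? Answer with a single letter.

Answer: A

Derivation:
Check cell (9,8):
  A: rows 7-9 cols 7-10 z=2 -> covers; best now A (z=2)
  B: rows 3-8 cols 7-9 -> outside (row miss)
  C: rows 5-6 cols 3-5 -> outside (row miss)
  D: rows 8-9 cols 5-8 z=5 -> covers; best now A (z=2)
  E: rows 1-5 cols 6-7 -> outside (row miss)
Winner: A at z=2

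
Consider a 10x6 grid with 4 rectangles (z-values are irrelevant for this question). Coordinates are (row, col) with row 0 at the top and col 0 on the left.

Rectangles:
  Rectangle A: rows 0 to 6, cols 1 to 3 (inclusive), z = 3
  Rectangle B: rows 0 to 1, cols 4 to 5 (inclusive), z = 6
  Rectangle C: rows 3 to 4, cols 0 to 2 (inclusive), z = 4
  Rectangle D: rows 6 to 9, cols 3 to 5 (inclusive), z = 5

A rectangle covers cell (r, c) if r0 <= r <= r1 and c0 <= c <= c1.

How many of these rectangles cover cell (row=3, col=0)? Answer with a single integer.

Check cell (3,0):
  A: rows 0-6 cols 1-3 -> outside (col miss)
  B: rows 0-1 cols 4-5 -> outside (row miss)
  C: rows 3-4 cols 0-2 -> covers
  D: rows 6-9 cols 3-5 -> outside (row miss)
Count covering = 1

Answer: 1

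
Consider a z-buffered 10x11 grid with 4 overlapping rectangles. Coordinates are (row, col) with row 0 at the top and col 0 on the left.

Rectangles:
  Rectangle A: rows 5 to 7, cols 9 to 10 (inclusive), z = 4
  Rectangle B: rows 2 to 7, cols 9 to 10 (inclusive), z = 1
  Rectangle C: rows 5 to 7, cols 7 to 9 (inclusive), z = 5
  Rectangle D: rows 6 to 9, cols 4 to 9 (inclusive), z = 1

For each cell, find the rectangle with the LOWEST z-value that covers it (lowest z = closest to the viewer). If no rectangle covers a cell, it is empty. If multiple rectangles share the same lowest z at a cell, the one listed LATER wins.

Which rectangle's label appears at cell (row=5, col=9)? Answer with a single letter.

Answer: B

Derivation:
Check cell (5,9):
  A: rows 5-7 cols 9-10 z=4 -> covers; best now A (z=4)
  B: rows 2-7 cols 9-10 z=1 -> covers; best now B (z=1)
  C: rows 5-7 cols 7-9 z=5 -> covers; best now B (z=1)
  D: rows 6-9 cols 4-9 -> outside (row miss)
Winner: B at z=1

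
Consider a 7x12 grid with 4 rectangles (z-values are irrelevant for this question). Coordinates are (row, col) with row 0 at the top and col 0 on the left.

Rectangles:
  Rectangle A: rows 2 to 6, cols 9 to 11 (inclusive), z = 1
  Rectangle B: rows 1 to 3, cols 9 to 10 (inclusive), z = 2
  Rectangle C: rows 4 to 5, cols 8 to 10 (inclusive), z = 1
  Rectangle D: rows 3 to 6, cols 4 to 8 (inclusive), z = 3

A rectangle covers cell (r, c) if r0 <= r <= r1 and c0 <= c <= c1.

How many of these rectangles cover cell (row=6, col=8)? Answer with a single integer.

Answer: 1

Derivation:
Check cell (6,8):
  A: rows 2-6 cols 9-11 -> outside (col miss)
  B: rows 1-3 cols 9-10 -> outside (row miss)
  C: rows 4-5 cols 8-10 -> outside (row miss)
  D: rows 3-6 cols 4-8 -> covers
Count covering = 1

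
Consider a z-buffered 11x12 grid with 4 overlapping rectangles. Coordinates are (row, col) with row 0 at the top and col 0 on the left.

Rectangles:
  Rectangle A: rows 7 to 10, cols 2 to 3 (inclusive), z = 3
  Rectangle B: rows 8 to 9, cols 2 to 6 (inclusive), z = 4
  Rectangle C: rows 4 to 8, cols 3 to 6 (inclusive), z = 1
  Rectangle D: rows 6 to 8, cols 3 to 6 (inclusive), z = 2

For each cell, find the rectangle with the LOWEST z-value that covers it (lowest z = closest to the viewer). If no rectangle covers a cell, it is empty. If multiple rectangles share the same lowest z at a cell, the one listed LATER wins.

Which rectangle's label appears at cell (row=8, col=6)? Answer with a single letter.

Check cell (8,6):
  A: rows 7-10 cols 2-3 -> outside (col miss)
  B: rows 8-9 cols 2-6 z=4 -> covers; best now B (z=4)
  C: rows 4-8 cols 3-6 z=1 -> covers; best now C (z=1)
  D: rows 6-8 cols 3-6 z=2 -> covers; best now C (z=1)
Winner: C at z=1

Answer: C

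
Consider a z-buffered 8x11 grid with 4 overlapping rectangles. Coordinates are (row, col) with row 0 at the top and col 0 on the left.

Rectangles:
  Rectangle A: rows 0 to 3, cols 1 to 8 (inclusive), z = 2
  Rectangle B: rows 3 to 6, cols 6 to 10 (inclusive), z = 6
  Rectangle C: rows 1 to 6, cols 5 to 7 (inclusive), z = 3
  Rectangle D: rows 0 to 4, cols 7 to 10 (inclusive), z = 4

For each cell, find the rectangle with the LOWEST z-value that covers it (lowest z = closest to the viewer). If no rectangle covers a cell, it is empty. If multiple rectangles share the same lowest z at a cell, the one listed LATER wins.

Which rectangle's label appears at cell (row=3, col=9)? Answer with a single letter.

Check cell (3,9):
  A: rows 0-3 cols 1-8 -> outside (col miss)
  B: rows 3-6 cols 6-10 z=6 -> covers; best now B (z=6)
  C: rows 1-6 cols 5-7 -> outside (col miss)
  D: rows 0-4 cols 7-10 z=4 -> covers; best now D (z=4)
Winner: D at z=4

Answer: D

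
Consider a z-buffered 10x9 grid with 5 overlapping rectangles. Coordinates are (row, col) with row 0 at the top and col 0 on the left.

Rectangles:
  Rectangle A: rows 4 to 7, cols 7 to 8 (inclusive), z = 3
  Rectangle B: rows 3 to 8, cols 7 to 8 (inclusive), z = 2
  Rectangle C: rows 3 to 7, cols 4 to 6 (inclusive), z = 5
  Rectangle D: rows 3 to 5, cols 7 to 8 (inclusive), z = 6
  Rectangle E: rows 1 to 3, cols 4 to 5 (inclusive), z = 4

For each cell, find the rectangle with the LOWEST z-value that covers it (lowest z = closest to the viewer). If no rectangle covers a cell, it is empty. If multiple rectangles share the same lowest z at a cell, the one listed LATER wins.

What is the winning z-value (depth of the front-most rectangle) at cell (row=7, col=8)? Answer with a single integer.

Answer: 2

Derivation:
Check cell (7,8):
  A: rows 4-7 cols 7-8 z=3 -> covers; best now A (z=3)
  B: rows 3-8 cols 7-8 z=2 -> covers; best now B (z=2)
  C: rows 3-7 cols 4-6 -> outside (col miss)
  D: rows 3-5 cols 7-8 -> outside (row miss)
  E: rows 1-3 cols 4-5 -> outside (row miss)
Winner: B at z=2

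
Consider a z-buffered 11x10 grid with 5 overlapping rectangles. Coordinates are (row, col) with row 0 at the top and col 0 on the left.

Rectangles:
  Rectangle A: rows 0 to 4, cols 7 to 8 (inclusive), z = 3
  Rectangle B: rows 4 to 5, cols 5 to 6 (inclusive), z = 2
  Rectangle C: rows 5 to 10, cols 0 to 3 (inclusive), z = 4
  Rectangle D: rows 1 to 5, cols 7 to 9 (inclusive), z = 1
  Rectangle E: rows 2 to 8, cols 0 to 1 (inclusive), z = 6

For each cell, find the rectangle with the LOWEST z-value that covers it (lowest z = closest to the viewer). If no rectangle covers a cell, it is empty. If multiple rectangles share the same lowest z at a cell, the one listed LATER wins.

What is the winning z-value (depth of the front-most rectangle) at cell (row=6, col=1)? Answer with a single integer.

Check cell (6,1):
  A: rows 0-4 cols 7-8 -> outside (row miss)
  B: rows 4-5 cols 5-6 -> outside (row miss)
  C: rows 5-10 cols 0-3 z=4 -> covers; best now C (z=4)
  D: rows 1-5 cols 7-9 -> outside (row miss)
  E: rows 2-8 cols 0-1 z=6 -> covers; best now C (z=4)
Winner: C at z=4

Answer: 4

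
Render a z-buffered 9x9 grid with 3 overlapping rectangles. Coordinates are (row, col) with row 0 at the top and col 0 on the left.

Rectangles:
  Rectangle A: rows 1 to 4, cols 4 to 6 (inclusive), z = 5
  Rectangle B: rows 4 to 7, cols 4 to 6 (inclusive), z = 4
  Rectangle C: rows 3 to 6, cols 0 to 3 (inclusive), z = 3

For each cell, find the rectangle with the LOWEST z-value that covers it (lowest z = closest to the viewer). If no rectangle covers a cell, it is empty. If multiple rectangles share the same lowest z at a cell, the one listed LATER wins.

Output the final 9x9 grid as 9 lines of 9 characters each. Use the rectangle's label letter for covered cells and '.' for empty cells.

.........
....AAA..
....AAA..
CCCCAAA..
CCCCBBB..
CCCCBBB..
CCCCBBB..
....BBB..
.........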